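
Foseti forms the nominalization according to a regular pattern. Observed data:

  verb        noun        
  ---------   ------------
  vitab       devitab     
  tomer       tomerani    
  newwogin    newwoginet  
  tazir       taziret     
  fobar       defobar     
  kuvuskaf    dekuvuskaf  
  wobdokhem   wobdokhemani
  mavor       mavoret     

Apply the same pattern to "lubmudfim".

lubmudfimet

"lubmudfim" has last vowel 'i'. The stems whose last vowel is 'i' (newwogin → newwoginet, tazir → taziret) add -et.
The other patterns: stems whose last vowel is 'e' add -ani; stems whose last vowel is 'a' add the prefix de-.
So lubmudfim → lubmudfimet.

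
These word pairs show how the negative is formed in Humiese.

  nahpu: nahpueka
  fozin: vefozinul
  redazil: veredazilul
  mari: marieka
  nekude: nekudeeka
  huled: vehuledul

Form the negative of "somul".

"somul" ends in a consonant. The stems ending in a consonant (fozin → vefozinul, redazil → veredazilul, huled → vehuledul) add ve- … -ul around the stem.
So somul → vesomulul.

vesomulul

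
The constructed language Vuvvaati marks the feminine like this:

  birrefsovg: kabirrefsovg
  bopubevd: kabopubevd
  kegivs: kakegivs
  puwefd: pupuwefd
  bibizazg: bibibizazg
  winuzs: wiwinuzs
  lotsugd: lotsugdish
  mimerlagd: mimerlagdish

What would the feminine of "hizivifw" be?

hihizivifw

"hizivifw" has second-to-last letter 'f'. The one such stem in the data (puwefd → pupuwefd) repeats the first consonant+vowel as a prefix (as do bibizazg, winuzs), so the same rule applies.
The other patterns: stems whose second-to-last letter is 'v' add the prefix ka-; stems whose second-to-last letter is 'g' add -ish.
So hizivifw → hihizivifw.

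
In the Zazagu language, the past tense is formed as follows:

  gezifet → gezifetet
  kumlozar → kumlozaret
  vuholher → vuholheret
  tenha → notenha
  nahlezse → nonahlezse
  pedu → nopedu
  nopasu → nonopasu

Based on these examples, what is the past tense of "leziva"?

noleziva

kumlozar and tenha both have last vowel 'a' yet inflect differently (kumlozaret, notenha), so the last vowel is not what conditions the rule; whether the stem ends in a vowel or a consonant is.
"leziva" ends in a vowel. The stems ending in a vowel (tenha → notenha, nahlezse → nonahlezse, pedu → nopedu) add the prefix no-.
The other pattern: stems ending in a consonant add -et.
So leziva → noleziva.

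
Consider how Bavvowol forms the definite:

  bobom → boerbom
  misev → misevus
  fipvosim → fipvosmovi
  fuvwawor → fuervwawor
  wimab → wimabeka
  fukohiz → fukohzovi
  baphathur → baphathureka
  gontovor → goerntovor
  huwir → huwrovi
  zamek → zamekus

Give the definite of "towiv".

bobom and fipvosim both end in -m yet inflect differently (boerbom, fipvosmovi), so the final letter is not what conditions the rule; the last vowel is.
"towiv" has last vowel 'i'. The stems whose last vowel is 'i' (fipvosim → fipvosmovi, fukohiz → fukohzovi, huwir → huwrovi) delete the last vowel and add -ovi.
The other patterns: stems whose last vowel is 'e' add -us; stems whose last vowel is 'o' insert -er- after the first vowel; stems whose last vowel is 'a' or 'u' add -eka.
So towiv → towvovi.

towvovi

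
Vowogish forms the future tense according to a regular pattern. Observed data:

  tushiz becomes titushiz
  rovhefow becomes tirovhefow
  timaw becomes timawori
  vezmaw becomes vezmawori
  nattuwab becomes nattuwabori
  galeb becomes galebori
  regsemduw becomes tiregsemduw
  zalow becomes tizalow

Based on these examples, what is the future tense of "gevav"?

gevavori

timaw and rovhefow both end in -w yet inflect differently (timawori, tirovhefow), so the final letter is not what conditions the rule; the last vowel is.
"gevav" has last vowel 'a'. The stems whose last vowel is 'a' (timaw → timawori, vezmaw → vezmawori, nattuwab → nattuwabori) add -ori.
So gevav → gevavori.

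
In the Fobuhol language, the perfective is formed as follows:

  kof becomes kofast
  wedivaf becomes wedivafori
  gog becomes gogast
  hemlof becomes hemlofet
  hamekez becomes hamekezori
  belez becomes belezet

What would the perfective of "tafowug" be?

"tafowug" has 3 vowels. The stems with 3 vowels (hamekez → hamekezori, wedivaf → wedivafori) add -ori.
The other patterns: stems with 1 vowel add -ast; stems with 2 vowels add -et.
So tafowug → tafowugori.

tafowugori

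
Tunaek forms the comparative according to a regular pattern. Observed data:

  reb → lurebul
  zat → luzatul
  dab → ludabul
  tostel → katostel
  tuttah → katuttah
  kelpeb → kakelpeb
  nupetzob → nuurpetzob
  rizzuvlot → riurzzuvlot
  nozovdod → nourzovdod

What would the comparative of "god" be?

reb and kelpeb both end in -b yet inflect differently (lurebul, kakelpeb), so the final letter is not what conditions the rule; the number of vowels is.
"god" has 1 vowel. The stems with 1 vowel (reb → lurebul, zat → luzatul, dab → ludabul) add lu- … -ul around the stem.
So god → lugodul.

lugodul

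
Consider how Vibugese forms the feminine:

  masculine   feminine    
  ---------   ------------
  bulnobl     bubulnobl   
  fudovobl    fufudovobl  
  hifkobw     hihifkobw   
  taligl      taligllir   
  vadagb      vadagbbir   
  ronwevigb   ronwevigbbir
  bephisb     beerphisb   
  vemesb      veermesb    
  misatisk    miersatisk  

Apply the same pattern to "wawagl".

bulnobl and taligl both end in -l yet inflect differently (bubulnobl, taligllir), so the final letter is not what conditions the rule; the second-to-last letter is.
"wawagl" has second-to-last letter 'g'. The stems whose second-to-last letter is 'g' (taligl → taligllir, vadagb → vadagbbir, ronwevigb → ronwevigbbir) double the final consonant and add -ir.
The other patterns: stems whose second-to-last letter is 'b' repeat the first consonant+vowel as a prefix; stems whose second-to-last letter is 's' insert -er- after the first vowel.
So wawagl → wawagllir.

wawagllir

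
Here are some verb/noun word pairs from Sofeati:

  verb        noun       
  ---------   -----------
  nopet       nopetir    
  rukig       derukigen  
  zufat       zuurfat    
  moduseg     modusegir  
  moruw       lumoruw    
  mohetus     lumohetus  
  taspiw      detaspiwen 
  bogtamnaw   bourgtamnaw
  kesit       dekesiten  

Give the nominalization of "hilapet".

"hilapet" has last vowel 'e'. The stems whose last vowel is 'e' (nopet → nopetir, moduseg → modusegir) add -ir.
The other patterns: stems whose last vowel is 'u' add the prefix lu-; stems whose last vowel is 'a' insert -ur- after the first vowel; stems whose last vowel is 'i' add de- … -en around the stem.
So hilapet → hilapetir.

hilapetir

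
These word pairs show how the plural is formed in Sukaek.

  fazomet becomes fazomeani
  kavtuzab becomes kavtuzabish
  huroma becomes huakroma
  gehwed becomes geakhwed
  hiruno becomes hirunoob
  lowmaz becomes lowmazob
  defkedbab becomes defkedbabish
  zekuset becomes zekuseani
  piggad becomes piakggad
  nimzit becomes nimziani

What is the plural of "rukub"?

kavtuzab and lowmaz both have last vowel 'a' yet inflect differently (kavtuzabish, lowmazob), so the last vowel is not what conditions the rule; the final letter is.
"rukub" ends in -b. The stems ending in -b (kavtuzab → kavtuzabish, defkedbab → defkedbabish) add -ish.
So rukub → rukubish.

rukubish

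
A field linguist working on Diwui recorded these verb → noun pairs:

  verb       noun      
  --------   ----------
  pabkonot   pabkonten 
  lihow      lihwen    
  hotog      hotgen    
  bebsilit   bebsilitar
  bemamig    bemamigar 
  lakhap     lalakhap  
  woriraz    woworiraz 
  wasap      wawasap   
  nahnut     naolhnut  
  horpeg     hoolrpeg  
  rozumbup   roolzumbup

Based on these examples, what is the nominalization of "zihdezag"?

zizihdezag

pabkonot and bebsilit both end in -t yet inflect differently (pabkonten, bebsilitar), so the final letter is not what conditions the rule; the last vowel is.
"zihdezag" has last vowel 'a'. The stems whose last vowel is 'a' (lakhap → lalakhap, woriraz → woworiraz, wasap → wawasap) repeat the first consonant+vowel as a prefix.
The other patterns: stems whose last vowel is 'o' delete the last vowel and add -en; stems whose last vowel is 'i' add -ar; stems whose last vowel is 'e' or 'u' insert -ol- after the first vowel.
So zihdezag → zizihdezag.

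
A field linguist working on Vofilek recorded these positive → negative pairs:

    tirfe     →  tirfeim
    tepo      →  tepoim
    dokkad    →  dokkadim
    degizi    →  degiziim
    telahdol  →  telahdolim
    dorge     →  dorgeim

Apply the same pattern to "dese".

deseim

Every pair shown (tirfe → tirfeim, tepo → tepoim, dokkad → dokkadim, …) follows the same rule: add -im.
So dese → deseim.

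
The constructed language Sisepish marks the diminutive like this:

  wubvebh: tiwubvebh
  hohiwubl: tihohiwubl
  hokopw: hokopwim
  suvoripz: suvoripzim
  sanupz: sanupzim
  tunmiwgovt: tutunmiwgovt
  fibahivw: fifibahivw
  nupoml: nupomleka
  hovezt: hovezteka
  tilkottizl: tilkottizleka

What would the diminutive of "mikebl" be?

timikebl

hokopw and fibahivw both end in -w yet inflect differently (hokopwim, fifibahivw), so the final letter is not what conditions the rule; the second-to-last letter is.
"mikebl" has second-to-last letter 'b'. The stems whose second-to-last letter is 'b' (wubvebh → tiwubvebh, hohiwubl → tihohiwubl) add the prefix ti-.
So mikebl → timikebl.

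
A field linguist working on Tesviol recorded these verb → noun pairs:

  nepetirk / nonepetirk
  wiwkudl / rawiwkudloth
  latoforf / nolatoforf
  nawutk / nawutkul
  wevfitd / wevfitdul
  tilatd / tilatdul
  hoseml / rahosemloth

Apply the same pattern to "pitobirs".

nepetirk and nawutk both end in -k yet inflect differently (nonepetirk, nawutkul), so the final letter is not what conditions the rule; the second-to-last letter is.
"pitobirs" has second-to-last letter 'r'. The stems whose second-to-last letter is 'r' (latoforf → nolatoforf, nepetirk → nonepetirk) add the prefix no-.
So pitobirs → nopitobirs.

nopitobirs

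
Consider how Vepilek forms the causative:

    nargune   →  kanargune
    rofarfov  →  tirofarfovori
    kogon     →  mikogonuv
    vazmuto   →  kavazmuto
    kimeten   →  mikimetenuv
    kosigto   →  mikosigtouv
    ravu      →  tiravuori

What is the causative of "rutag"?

tirutagori

kosigto and vazmuto both end in -o yet inflect differently (mikosigtouv, kavazmuto), so the final letter is not what conditions the rule; the first letter is.
"rutag" begins with r-. The stems beginning with r- (rofarfov → tirofarfovori, ravu → tiravuori) add ti- … -ori around the stem.
So rutag → tirutagori.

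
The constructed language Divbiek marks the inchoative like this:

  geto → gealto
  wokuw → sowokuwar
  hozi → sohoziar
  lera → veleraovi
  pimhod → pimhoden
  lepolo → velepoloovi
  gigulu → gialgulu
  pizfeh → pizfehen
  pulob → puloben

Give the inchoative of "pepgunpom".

"pepgunpom" begins with p-. The stems beginning with p- (pulob → puloben, pizfeh → pizfehen, pimhod → pimhoden) add -en.
The other patterns: stems beginning with l- add ve- … -ovi around the stem; stems beginning with h- or w- add so- … -ar around the stem; stems beginning with g- insert -al- after the first vowel.
So pepgunpom → pepgunpomen.

pepgunpomen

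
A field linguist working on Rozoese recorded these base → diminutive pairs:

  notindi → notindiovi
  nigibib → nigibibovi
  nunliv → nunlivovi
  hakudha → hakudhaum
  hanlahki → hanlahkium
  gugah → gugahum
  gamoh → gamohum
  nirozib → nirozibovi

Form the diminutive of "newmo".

notindi and hanlahki both end in -i yet inflect differently (notindiovi, hanlahkium), so the final letter is not what conditions the rule; the first letter is.
"newmo" begins with n-. The stems beginning with n- (nirozib → nirozibovi, notindi → notindiovi, nigibib → nigibibovi) add -ovi.
The other pattern: stems beginning with g- or h- add -um.
So newmo → newmoovi.

newmoovi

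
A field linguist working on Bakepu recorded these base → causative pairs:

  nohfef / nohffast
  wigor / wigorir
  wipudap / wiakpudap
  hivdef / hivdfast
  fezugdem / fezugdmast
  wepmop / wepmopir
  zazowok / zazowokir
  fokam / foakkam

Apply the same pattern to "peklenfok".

peklenfokir

fokam and fezugdem both end in -m yet inflect differently (foakkam, fezugdmast), so the final letter is not what conditions the rule; the last vowel is.
"peklenfok" has last vowel 'o'. The stems whose last vowel is 'o' (wepmop → wepmopir, wigor → wigorir, zazowok → zazowokir) add -ir.
The other patterns: stems whose last vowel is 'a' insert -ak- after the first vowel; stems whose last vowel is 'e' delete the last vowel and add -ast.
So peklenfok → peklenfokir.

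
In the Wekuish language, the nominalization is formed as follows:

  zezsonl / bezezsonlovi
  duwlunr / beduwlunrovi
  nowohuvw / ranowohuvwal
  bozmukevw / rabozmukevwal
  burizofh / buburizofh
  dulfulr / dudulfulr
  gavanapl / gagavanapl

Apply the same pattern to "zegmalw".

zezegmalw

"zegmalw" has second-to-last letter 'l'. The one such stem in the data (dulfulr → dudulfulr) repeats the first consonant+vowel as a prefix (as do burizofh, gavanapl), so the same rule applies.
The other patterns: stems whose second-to-last letter is 'n' add be- … -ovi around the stem; stems whose second-to-last letter is 'v' add ra- … -al around the stem.
So zegmalw → zezegmalw.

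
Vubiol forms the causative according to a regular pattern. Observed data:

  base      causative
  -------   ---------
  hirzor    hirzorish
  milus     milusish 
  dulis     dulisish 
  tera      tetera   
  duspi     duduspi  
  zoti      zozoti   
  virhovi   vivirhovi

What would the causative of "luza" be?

luluza

dulis and duspi both have last vowel 'i' yet inflect differently (dulisish, duduspi), so the last vowel is not what conditions the rule; whether the stem ends in a vowel or a consonant is.
"luza" ends in a vowel. The stems ending in a vowel (tera → tetera, duspi → duduspi, zoti → zozoti) repeat the first consonant+vowel as a prefix.
So luza → luluza.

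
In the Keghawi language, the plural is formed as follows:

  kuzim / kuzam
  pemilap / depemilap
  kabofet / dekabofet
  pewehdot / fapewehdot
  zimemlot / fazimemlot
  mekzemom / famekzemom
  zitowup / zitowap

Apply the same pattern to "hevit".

"hevit" has last vowel 'i'. The one such stem in the data (kuzim → kuzam) changes the last vowel to 'a' (as does zitowup), so the same rule applies.
So hevit → hevat.

hevat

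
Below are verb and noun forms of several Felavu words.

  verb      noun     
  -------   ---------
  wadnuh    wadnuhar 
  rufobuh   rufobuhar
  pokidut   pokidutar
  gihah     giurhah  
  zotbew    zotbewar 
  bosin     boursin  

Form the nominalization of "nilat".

wadnuh and gihah both end in -h yet inflect differently (wadnuhar, giurhah), so the final letter is not what conditions the rule; the last vowel is.
"nilat" has last vowel 'a'. The one such stem in the data (gihah → giurhah) inserts -ur- after the first vowel (as does bosin), so the same rule applies.
So nilat → niurlat.

niurlat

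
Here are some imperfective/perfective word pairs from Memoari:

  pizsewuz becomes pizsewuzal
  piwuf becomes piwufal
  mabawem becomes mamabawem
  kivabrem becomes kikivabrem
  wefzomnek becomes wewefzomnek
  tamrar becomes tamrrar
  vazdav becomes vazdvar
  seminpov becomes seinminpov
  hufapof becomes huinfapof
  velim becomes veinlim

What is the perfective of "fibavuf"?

vazdav and seminpov both end in -v yet inflect differently (vazdvar, seinminpov), so the final letter is not what conditions the rule; the last vowel is.
"fibavuf" has last vowel 'u'. The stems whose last vowel is 'u' (pizsewuz → pizsewuzal, piwuf → piwufal) add -al.
The other patterns: stems whose last vowel is 'e' repeat the first consonant+vowel as a prefix; stems whose last vowel is 'a' delete the last vowel and add -ar; stems whose last vowel is 'i' or 'o' insert -in- after the first vowel.
So fibavuf → fibavufal.

fibavufal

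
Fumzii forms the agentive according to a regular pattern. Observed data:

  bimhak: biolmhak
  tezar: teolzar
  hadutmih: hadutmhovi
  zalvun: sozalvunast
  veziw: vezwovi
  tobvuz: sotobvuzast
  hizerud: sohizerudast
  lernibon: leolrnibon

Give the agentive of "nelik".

zalvun and lernibon both end in -n yet inflect differently (sozalvunast, leolrnibon), so the final letter is not what conditions the rule; the last vowel is.
"nelik" has last vowel 'i'. The stems whose last vowel is 'i' (veziw → vezwovi, hadutmih → hadutmhovi) delete the last vowel and add -ovi.
So nelik → nelkovi.

nelkovi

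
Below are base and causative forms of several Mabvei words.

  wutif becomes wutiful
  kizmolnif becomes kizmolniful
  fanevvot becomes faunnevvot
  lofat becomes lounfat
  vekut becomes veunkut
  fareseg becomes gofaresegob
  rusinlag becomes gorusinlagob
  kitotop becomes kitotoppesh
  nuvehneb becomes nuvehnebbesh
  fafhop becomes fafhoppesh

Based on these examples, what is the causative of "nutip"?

lofat and rusinlag both have last vowel 'a' yet inflect differently (lounfat, gorusinlagob), so the last vowel is not what conditions the rule; the final letter is.
"nutip" ends in -p. The stems ending in -p (kitotop → kitotoppesh, fafhop → fafhoppesh) double the final consonant and add -esh.
The other patterns: stems ending in -f add -ul; stems ending in -t insert -un- after the first vowel; stems ending in -g add go- … -ob around the stem.
So nutip → nutippesh.

nutippesh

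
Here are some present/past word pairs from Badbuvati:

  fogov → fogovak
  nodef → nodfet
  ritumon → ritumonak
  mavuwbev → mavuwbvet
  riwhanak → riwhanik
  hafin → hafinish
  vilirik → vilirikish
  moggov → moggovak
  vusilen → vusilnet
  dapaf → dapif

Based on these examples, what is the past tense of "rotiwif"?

hafin and vusilen both end in -n yet inflect differently (hafinish, vusilnet), so the final letter is not what conditions the rule; the last vowel is.
"rotiwif" has last vowel 'i'. The stems whose last vowel is 'i' (hafin → hafinish, vilirik → vilirikish) add -ish.
The other patterns: stems whose last vowel is 'e' delete the last vowel and add -et; stems whose last vowel is 'a' change the last vowel to 'i'; stems whose last vowel is 'o' add -ak.
So rotiwif → rotiwifish.

rotiwifish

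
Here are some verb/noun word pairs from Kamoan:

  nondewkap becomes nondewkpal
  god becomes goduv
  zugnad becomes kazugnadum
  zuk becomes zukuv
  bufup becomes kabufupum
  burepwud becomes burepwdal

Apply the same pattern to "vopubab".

vopubbal

god and zugnad both end in -d yet inflect differently (goduv, kazugnadum), so the final letter is not what conditions the rule; the number of vowels is.
"vopubab" has 3 vowels. The stems with 3 vowels (burepwud → burepwdal, nondewkap → nondewkpal) delete the last vowel and add -al.
So vopubab → vopubbal.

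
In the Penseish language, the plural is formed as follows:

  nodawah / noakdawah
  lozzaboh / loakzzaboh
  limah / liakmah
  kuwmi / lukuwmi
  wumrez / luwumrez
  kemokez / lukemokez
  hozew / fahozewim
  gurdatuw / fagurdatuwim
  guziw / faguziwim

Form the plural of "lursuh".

luakrsuh

wumrez and hozew both have last vowel 'e' yet inflect differently (luwumrez, fahozewim), so the last vowel is not what conditions the rule; the final letter is.
"lursuh" ends in -h. The stems ending in -h (nodawah → noakdawah, lozzaboh → loakzzaboh, limah → liakmah) insert -ak- after the first vowel.
The other patterns: stems ending in -i or -z add the prefix lu-; stems ending in -w add fa- … -im around the stem.
So lursuh → luakrsuh.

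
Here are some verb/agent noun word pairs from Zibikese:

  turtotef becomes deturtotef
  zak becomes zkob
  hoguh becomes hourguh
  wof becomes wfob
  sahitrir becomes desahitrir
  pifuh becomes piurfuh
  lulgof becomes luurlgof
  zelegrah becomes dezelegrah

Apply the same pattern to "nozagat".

wof and lulgof both end in -f yet inflect differently (wfob, luurlgof), so the final letter is not what conditions the rule; the number of vowels is.
"nozagat" has 3 vowels. The stems with 3 vowels (zelegrah → dezelegrah, sahitrir → desahitrir, turtotef → deturtotef) add the prefix de-.
So nozagat → denozagat.

denozagat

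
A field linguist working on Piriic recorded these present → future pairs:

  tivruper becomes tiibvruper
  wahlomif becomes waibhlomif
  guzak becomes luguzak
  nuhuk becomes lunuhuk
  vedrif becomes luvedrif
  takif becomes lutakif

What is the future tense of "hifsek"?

luhifsek

wahlomif and vedrif both end in -f yet inflect differently (waibhlomif, luvedrif), so the final letter is not what conditions the rule; the number of vowels is.
"hifsek" has 2 vowels. The stems with 2 vowels (guzak → luguzak, nuhuk → lunuhuk, vedrif → luvedrif) add the prefix lu-.
The other pattern: stems with 3 vowels insert -ib- after the first vowel.
So hifsek → luhifsek.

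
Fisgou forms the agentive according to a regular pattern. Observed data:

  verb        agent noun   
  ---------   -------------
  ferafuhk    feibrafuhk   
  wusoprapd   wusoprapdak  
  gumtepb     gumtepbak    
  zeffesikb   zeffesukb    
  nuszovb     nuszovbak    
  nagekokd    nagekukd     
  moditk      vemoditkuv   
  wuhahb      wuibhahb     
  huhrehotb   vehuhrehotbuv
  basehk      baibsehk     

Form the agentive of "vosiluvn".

vosiluvnak

huhrehotb and zeffesikb both end in -b yet inflect differently (vehuhrehotbuv, zeffesukb), so the final letter is not what conditions the rule; the second-to-last letter is.
"vosiluvn" has second-to-last letter 'v'. The one such stem in the data (nuszovb → nuszovbak) adds -ak, so the same rule applies.
So vosiluvn → vosiluvnak.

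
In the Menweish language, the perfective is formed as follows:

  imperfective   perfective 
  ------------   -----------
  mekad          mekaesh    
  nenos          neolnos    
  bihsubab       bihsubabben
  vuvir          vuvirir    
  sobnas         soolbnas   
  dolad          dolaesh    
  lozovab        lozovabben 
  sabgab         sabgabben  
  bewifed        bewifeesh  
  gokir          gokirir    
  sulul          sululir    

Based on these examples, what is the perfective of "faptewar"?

mekad and bihsubab both have last vowel 'a' yet inflect differently (mekaesh, bihsubabben), so the last vowel is not what conditions the rule; the final letter is.
"faptewar" ends in -r. The stems ending in -r (vuvir → vuvirir, gokir → gokirir) add -ir.
The other patterns: stems ending in -d drop the final letter and add -esh; stems ending in -b double the final consonant and add -en; stems ending in -s insert -ol- after the first vowel.
So faptewar → faptewarir.

faptewarir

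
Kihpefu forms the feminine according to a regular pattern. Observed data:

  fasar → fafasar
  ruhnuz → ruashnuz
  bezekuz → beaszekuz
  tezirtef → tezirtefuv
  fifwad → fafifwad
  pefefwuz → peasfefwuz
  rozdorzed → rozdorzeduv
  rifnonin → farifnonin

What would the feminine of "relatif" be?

"relatif" has last vowel 'i'. The one such stem in the data (rifnonin → farifnonin) adds the prefix fa-, so the same rule applies.
The other patterns: stems whose last vowel is 'u' insert -as- after the first vowel; stems whose last vowel is 'e' add -uv.
So relatif → farelatif.

farelatif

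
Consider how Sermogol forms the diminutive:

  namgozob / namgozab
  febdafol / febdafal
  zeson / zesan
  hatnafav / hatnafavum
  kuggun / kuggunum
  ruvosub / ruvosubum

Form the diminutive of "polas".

"polas" has last vowel 'a'. The one such stem in the data (hatnafav → hatnafavum) adds -um, so the same rule applies.
The other pattern: stems whose last vowel is 'o' change the last vowel to 'a'.
So polas → polasum.

polasum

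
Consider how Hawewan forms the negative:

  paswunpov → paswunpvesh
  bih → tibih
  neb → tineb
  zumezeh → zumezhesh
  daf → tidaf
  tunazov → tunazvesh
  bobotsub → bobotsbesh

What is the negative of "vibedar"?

vibedresh

"vibedar" has 3 vowels. The stems with 3 vowels (zumezeh → zumezhesh, tunazov → tunazvesh, bobotsub → bobotsbesh) delete the last vowel and add -esh.
The other pattern: stems with 1 vowel add the prefix ti-.
So vibedar → vibedresh.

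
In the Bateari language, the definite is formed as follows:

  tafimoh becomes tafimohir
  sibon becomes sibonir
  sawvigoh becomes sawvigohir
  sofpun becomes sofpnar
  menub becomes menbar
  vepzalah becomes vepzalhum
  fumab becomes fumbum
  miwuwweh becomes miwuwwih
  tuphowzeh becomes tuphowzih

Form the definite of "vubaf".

vubfum

sibon and sofpun both end in -n yet inflect differently (sibonir, sofpnar), so the final letter is not what conditions the rule; the last vowel is.
"vubaf" has last vowel 'a'. The stems whose last vowel is 'a' (vepzalah → vepzalhum, fumab → fumbum) delete the last vowel and add -um.
So vubaf → vubfum.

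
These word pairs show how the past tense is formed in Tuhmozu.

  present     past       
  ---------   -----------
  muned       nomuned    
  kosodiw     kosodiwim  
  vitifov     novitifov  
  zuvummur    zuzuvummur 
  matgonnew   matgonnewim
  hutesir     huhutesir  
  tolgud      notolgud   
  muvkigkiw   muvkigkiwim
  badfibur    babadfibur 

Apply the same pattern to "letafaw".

letafawim

muvkigkiw and hutesir both have last vowel 'i' yet inflect differently (muvkigkiwim, huhutesir), so the last vowel is not what conditions the rule; the final letter is.
"letafaw" ends in -w. The stems ending in -w (matgonnew → matgonnewim, muvkigkiw → muvkigkiwim, kosodiw → kosodiwim) add -im.
The other patterns: stems ending in -r repeat the first consonant+vowel as a prefix; stems ending in -d or -v add the prefix no-.
So letafaw → letafawim.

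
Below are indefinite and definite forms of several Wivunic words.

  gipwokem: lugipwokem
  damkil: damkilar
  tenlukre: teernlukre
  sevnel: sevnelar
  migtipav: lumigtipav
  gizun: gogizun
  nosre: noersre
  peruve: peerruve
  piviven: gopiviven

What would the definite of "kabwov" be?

lukabwov

nosre and sevnel both have last vowel 'e' yet inflect differently (noersre, sevnelar), so the last vowel is not what conditions the rule; the final letter is.
"kabwov" ends in -v. The one such stem in the data (migtipav → lumigtipav) adds the prefix lu-, so the same rule applies.
So kabwov → lukabwov.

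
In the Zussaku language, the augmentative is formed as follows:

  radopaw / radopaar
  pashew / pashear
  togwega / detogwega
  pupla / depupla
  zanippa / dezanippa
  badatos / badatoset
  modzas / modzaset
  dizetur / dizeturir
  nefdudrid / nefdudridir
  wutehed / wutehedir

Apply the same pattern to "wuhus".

wuhuset

radopaw and togwega both have last vowel 'a' yet inflect differently (radopaar, detogwega), so the last vowel is not what conditions the rule; the final letter is.
"wuhus" ends in -s. The stems ending in -s (badatos → badatoset, modzas → modzaset) add -et.
The other patterns: stems ending in -w drop the final letter and add -ar; stems ending in -a add the prefix de-; stems ending in -d or -r add -ir.
So wuhus → wuhuset.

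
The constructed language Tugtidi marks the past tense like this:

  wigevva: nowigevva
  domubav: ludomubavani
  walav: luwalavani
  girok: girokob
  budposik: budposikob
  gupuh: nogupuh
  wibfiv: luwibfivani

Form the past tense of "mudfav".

budposik and wibfiv both have last vowel 'i' yet inflect differently (budposikob, luwibfivani), so the last vowel is not what conditions the rule; the final letter is.
"mudfav" ends in -v. The stems ending in -v (wibfiv → luwibfivani, domubav → ludomubavani, walav → luwalavani) add lu- … -ani around the stem.
The other patterns: stems ending in -k add -ob; stems ending in -a or -h add the prefix no-.
So mudfav → lumudfavani.

lumudfavani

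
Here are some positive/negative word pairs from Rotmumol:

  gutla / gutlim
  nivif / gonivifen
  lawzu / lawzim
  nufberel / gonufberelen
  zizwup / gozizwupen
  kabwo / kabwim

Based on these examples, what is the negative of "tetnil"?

zizwup and lawzu both have last vowel 'u' yet inflect differently (gozizwupen, lawzim), so the last vowel is not what conditions the rule; whether the stem ends in a vowel or a consonant is.
"tetnil" ends in a consonant. The stems ending in a consonant (nufberel → gonufberelen, nivif → gonivifen, zizwup → gozizwupen) add go- … -en around the stem.
So tetnil → gotetnilen.

gotetnilen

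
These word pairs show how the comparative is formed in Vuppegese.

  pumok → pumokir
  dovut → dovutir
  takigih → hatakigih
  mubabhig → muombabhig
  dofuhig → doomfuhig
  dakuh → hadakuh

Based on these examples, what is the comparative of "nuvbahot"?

nuvbahotir

"nuvbahot" ends in -t. The one such stem in the data (dovut → dovutir) adds -ir, so the same rule applies.
The other patterns: stems ending in -h add the prefix ha-; stems ending in -g insert -om- after the first vowel.
So nuvbahot → nuvbahotir.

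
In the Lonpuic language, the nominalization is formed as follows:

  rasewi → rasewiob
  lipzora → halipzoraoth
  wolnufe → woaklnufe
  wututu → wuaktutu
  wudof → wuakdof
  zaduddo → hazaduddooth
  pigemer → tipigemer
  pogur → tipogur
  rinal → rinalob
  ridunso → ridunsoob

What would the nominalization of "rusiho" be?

ridunso and zaduddo both end in -o yet inflect differently (ridunsoob, hazaduddooth), so the final letter is not what conditions the rule; the first letter is.
"rusiho" begins with r-. The stems beginning with r- (rasewi → rasewiob, ridunso → ridunsoob, rinal → rinalob) add -ob.
The other patterns: stems beginning with p- add the prefix ti-; stems beginning with w- insert -ak- after the first vowel; stems beginning with l- or z- add ha- … -oth around the stem.
So rusiho → rusihoob.

rusihoob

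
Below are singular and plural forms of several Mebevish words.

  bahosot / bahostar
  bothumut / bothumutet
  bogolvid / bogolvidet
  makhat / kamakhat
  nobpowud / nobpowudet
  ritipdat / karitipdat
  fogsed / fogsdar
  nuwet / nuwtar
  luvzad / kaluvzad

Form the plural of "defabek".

defabkar

"defabek" has last vowel 'e'. The stems whose last vowel is 'e' (fogsed → fogsdar, nuwet → nuwtar) delete the last vowel and add -ar.
The other patterns: stems whose last vowel is 'a' add the prefix ka-; stems whose last vowel is 'i' or 'u' add -et.
So defabek → defabkar.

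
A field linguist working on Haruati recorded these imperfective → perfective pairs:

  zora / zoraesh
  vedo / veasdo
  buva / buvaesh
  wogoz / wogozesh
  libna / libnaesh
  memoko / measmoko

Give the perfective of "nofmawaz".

nofmawazesh

wogoz and vedo both have last vowel 'o' yet inflect differently (wogozesh, veasdo), so the last vowel is not what conditions the rule; the final letter is.
"nofmawaz" ends in -z. The one such stem in the data (wogoz → wogozesh) adds -esh, so the same rule applies.
The other pattern: stems ending in -o insert -as- after the first vowel.
So nofmawaz → nofmawazesh.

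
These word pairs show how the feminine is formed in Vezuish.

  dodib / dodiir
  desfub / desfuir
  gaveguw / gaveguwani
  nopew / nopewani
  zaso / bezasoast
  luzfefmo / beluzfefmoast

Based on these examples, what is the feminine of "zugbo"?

desfub and gaveguw both have last vowel 'u' yet inflect differently (desfuir, gaveguwani), so the last vowel is not what conditions the rule; the final letter is.
"zugbo" ends in -o. The stems ending in -o (zaso → bezasoast, luzfefmo → beluzfefmoast) add be- … -ast around the stem.
So zugbo → bezugboast.

bezugboast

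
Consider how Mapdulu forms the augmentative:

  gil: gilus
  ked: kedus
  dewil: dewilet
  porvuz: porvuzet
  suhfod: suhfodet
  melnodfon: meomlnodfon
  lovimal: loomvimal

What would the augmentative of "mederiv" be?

"mederiv" has 3 vowels. The stems with 3 vowels (melnodfon → meomlnodfon, lovimal → loomvimal) insert -om- after the first vowel.
The other patterns: stems with 1 vowel add -us; stems with 2 vowels add -et.
So mederiv → meomderiv.

meomderiv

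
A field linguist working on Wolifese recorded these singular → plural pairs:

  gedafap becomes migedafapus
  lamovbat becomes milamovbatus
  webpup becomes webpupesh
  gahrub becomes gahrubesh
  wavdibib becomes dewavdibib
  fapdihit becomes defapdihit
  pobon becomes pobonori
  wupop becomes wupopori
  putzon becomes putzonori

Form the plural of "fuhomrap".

"fuhomrap" has last vowel 'a'. The stems whose last vowel is 'a' (gedafap → migedafapus, lamovbat → milamovbatus) add mi- … -us around the stem.
The other patterns: stems whose last vowel is 'u' add -esh; stems whose last vowel is 'i' add the prefix de-; stems whose last vowel is 'o' add -ori.
So fuhomrap → mifuhomrapus.

mifuhomrapus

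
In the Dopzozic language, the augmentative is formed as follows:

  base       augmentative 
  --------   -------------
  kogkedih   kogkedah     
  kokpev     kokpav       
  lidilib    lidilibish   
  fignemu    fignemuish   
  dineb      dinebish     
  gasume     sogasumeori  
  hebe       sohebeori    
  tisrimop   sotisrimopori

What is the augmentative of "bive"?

"bive" ends in -e. The stems ending in -e (gasume → sogasumeori, hebe → sohebeori) add so- … -ori around the stem.
So bive → sobiveori.

sobiveori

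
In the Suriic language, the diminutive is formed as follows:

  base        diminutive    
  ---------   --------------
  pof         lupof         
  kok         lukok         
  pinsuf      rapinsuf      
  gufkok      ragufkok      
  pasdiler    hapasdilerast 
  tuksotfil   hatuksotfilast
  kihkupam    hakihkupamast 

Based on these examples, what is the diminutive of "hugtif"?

"hugtif" has 2 vowels. The stems with 2 vowels (pinsuf → rapinsuf, gufkok → ragufkok) add the prefix ra-.
The other patterns: stems with 1 vowel add the prefix lu-; stems with 3 vowels add ha- … -ast around the stem.
So hugtif → rahugtif.

rahugtif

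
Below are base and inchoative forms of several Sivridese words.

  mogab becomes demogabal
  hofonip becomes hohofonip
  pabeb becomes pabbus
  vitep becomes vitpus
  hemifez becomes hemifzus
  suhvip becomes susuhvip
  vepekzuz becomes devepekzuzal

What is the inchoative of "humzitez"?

vitep and hofonip both end in -p yet inflect differently (vitpus, hohofonip), so the final letter is not what conditions the rule; the last vowel is.
"humzitez" has last vowel 'e'. The stems whose last vowel is 'e' (pabeb → pabbus, hemifez → hemifzus, vitep → vitpus) delete the last vowel and add -us.
The other patterns: stems whose last vowel is 'i' repeat the first consonant+vowel as a prefix; stems whose last vowel is 'a' or 'u' add de- … -al around the stem.
So humzitez → humzitzus.

humzitzus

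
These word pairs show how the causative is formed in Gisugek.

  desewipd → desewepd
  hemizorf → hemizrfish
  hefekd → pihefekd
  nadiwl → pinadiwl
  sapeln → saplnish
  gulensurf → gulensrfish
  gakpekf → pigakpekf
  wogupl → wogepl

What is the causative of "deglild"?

deglldish

"deglild" has second-to-last letter 'l'. The one such stem in the data (sapeln → saplnish) deletes the last vowel and adds -ish (as do hemizorf, gulensurf), so the same rule applies.
So deglild → deglldish.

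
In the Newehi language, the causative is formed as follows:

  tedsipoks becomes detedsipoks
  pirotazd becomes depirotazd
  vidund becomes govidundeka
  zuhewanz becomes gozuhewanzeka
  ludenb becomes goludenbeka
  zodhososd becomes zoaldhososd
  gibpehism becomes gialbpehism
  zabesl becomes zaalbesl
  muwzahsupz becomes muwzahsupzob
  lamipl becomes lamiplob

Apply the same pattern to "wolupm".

wolupmob

"wolupm" has second-to-last letter 'p'. The stems whose second-to-last letter is 'p' (muwzahsupz → muwzahsupzob, lamipl → lamiplob) add -ob.
The other patterns: stems whose second-to-last letter is 'k' or 'z' add the prefix de-; stems whose second-to-last letter is 'n' add go- … -eka around the stem; stems whose second-to-last letter is 's' insert -al- after the first vowel.
So wolupm → wolupmob.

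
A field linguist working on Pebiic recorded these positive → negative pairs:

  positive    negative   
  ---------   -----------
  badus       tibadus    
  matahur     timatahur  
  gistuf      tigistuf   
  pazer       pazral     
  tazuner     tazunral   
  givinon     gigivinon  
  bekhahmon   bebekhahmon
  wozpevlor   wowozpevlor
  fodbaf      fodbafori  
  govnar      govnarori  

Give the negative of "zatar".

matahur and pazer both end in -r yet inflect differently (timatahur, pazral), so the final letter is not what conditions the rule; the last vowel is.
"zatar" has last vowel 'a'. The stems whose last vowel is 'a' (fodbaf → fodbafori, govnar → govnarori) add -ori.
So zatar → zatarori.

zatarori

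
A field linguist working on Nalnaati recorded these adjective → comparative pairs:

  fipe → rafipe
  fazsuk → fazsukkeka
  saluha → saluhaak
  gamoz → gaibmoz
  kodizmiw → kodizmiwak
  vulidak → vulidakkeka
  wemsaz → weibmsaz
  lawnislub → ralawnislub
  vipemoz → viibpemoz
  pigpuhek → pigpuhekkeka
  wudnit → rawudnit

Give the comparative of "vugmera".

"vugmera" ends in -a. The one such stem in the data (saluha → saluhaak) adds -ak, so the same rule applies.
The other patterns: stems ending in -k double the final consonant and add -eka; stems ending in -z insert -ib- after the first vowel; stems ending in -b, -e or -t add the prefix ra-.
So vugmera → vugmeraak.

vugmeraak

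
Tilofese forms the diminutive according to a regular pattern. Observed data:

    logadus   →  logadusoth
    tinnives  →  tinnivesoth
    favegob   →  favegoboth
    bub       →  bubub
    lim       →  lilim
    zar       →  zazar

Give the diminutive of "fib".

fifib

favegob and bub both end in -b yet inflect differently (favegoboth, bubub), so the final letter is not what conditions the rule; the number of vowels is.
"fib" has 1 vowel. The stems with 1 vowel (bub → bubub, lim → lilim, zar → zazar) repeat the first consonant+vowel as a prefix.
So fib → fifib.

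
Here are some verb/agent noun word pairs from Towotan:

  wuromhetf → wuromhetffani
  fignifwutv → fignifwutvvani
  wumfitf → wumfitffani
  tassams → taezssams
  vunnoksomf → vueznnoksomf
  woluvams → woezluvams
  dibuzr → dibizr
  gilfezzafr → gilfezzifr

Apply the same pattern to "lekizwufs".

lekizwifs

wuromhetf and vunnoksomf both end in -f yet inflect differently (wuromhetffani, vueznnoksomf), so the final letter is not what conditions the rule; the second-to-last letter is.
"lekizwufs" has second-to-last letter 'f'. The one such stem in the data (gilfezzafr → gilfezzifr) changes the last vowel to 'i' (as does dibuzr), so the same rule applies.
So lekizwufs → lekizwifs.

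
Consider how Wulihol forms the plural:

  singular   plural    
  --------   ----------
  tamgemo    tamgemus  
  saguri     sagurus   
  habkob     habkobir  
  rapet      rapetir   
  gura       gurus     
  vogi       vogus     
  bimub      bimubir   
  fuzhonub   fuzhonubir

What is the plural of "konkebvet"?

konkebvetir

tamgemo and habkob both have last vowel 'o' yet inflect differently (tamgemus, habkobir), so the last vowel is not what conditions the rule; whether the stem ends in a vowel or a consonant is.
"konkebvet" ends in a consonant. The stems ending in a consonant (bimub → bimubir, rapet → rapetir, fuzhonub → fuzhonubir) add -ir.
The other pattern: stems ending in a vowel drop the final letter and add -us.
So konkebvet → konkebvetir.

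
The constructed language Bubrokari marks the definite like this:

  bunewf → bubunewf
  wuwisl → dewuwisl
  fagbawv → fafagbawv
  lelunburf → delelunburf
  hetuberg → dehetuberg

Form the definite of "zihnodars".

"zihnodars" has second-to-last letter 'r'. The stems whose second-to-last letter is 'r' (hetuberg → dehetuberg, lelunburf → delelunburf) add the prefix de-.
So zihnodars → dezihnodars.

dezihnodars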